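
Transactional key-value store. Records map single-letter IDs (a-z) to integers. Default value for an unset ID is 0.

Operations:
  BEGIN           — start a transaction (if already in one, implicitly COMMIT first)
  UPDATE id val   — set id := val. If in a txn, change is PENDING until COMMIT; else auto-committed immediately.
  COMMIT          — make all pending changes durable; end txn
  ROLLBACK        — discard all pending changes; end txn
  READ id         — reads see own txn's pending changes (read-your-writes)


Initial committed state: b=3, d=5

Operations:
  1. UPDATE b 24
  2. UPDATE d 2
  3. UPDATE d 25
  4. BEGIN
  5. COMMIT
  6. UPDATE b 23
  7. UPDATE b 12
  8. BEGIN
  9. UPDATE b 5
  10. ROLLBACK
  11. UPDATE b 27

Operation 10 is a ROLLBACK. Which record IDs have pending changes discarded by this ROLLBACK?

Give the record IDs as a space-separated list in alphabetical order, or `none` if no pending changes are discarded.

Answer: b

Derivation:
Initial committed: {b=3, d=5}
Op 1: UPDATE b=24 (auto-commit; committed b=24)
Op 2: UPDATE d=2 (auto-commit; committed d=2)
Op 3: UPDATE d=25 (auto-commit; committed d=25)
Op 4: BEGIN: in_txn=True, pending={}
Op 5: COMMIT: merged [] into committed; committed now {b=24, d=25}
Op 6: UPDATE b=23 (auto-commit; committed b=23)
Op 7: UPDATE b=12 (auto-commit; committed b=12)
Op 8: BEGIN: in_txn=True, pending={}
Op 9: UPDATE b=5 (pending; pending now {b=5})
Op 10: ROLLBACK: discarded pending ['b']; in_txn=False
Op 11: UPDATE b=27 (auto-commit; committed b=27)
ROLLBACK at op 10 discards: ['b']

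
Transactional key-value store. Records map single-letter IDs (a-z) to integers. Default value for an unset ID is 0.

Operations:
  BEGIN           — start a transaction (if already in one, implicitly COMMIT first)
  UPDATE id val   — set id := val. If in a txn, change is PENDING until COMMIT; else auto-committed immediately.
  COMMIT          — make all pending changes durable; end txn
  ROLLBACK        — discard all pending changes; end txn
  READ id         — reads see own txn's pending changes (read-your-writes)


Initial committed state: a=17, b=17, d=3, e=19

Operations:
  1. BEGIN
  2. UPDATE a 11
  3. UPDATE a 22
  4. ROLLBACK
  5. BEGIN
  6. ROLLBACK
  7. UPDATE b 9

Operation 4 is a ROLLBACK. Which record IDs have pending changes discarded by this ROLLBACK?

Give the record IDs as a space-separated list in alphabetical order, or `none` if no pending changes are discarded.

Initial committed: {a=17, b=17, d=3, e=19}
Op 1: BEGIN: in_txn=True, pending={}
Op 2: UPDATE a=11 (pending; pending now {a=11})
Op 3: UPDATE a=22 (pending; pending now {a=22})
Op 4: ROLLBACK: discarded pending ['a']; in_txn=False
Op 5: BEGIN: in_txn=True, pending={}
Op 6: ROLLBACK: discarded pending []; in_txn=False
Op 7: UPDATE b=9 (auto-commit; committed b=9)
ROLLBACK at op 4 discards: ['a']

Answer: a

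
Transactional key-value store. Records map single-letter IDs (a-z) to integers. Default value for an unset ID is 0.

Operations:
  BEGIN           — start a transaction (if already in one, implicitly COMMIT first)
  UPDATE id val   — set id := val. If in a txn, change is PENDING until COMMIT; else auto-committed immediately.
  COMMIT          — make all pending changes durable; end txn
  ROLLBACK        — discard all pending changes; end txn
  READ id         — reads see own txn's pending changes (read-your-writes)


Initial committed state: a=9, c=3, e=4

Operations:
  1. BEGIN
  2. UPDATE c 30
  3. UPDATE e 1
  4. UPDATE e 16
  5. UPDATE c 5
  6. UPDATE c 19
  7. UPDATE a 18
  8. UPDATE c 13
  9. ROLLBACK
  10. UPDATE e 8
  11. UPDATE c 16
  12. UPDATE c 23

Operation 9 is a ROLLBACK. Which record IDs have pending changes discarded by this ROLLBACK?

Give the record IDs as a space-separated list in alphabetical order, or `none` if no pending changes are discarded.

Initial committed: {a=9, c=3, e=4}
Op 1: BEGIN: in_txn=True, pending={}
Op 2: UPDATE c=30 (pending; pending now {c=30})
Op 3: UPDATE e=1 (pending; pending now {c=30, e=1})
Op 4: UPDATE e=16 (pending; pending now {c=30, e=16})
Op 5: UPDATE c=5 (pending; pending now {c=5, e=16})
Op 6: UPDATE c=19 (pending; pending now {c=19, e=16})
Op 7: UPDATE a=18 (pending; pending now {a=18, c=19, e=16})
Op 8: UPDATE c=13 (pending; pending now {a=18, c=13, e=16})
Op 9: ROLLBACK: discarded pending ['a', 'c', 'e']; in_txn=False
Op 10: UPDATE e=8 (auto-commit; committed e=8)
Op 11: UPDATE c=16 (auto-commit; committed c=16)
Op 12: UPDATE c=23 (auto-commit; committed c=23)
ROLLBACK at op 9 discards: ['a', 'c', 'e']

Answer: a c e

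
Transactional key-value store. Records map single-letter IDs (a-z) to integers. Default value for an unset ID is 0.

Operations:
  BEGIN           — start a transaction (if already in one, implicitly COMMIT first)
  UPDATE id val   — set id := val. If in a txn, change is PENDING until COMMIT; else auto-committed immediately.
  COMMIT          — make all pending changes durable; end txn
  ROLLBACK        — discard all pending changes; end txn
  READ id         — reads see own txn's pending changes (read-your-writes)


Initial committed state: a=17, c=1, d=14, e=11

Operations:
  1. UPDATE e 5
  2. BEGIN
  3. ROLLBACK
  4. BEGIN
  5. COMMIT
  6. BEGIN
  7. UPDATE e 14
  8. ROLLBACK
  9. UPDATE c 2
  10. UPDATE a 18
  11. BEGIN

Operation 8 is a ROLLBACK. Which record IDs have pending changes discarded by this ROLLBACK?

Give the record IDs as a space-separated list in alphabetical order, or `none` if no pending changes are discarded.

Initial committed: {a=17, c=1, d=14, e=11}
Op 1: UPDATE e=5 (auto-commit; committed e=5)
Op 2: BEGIN: in_txn=True, pending={}
Op 3: ROLLBACK: discarded pending []; in_txn=False
Op 4: BEGIN: in_txn=True, pending={}
Op 5: COMMIT: merged [] into committed; committed now {a=17, c=1, d=14, e=5}
Op 6: BEGIN: in_txn=True, pending={}
Op 7: UPDATE e=14 (pending; pending now {e=14})
Op 8: ROLLBACK: discarded pending ['e']; in_txn=False
Op 9: UPDATE c=2 (auto-commit; committed c=2)
Op 10: UPDATE a=18 (auto-commit; committed a=18)
Op 11: BEGIN: in_txn=True, pending={}
ROLLBACK at op 8 discards: ['e']

Answer: e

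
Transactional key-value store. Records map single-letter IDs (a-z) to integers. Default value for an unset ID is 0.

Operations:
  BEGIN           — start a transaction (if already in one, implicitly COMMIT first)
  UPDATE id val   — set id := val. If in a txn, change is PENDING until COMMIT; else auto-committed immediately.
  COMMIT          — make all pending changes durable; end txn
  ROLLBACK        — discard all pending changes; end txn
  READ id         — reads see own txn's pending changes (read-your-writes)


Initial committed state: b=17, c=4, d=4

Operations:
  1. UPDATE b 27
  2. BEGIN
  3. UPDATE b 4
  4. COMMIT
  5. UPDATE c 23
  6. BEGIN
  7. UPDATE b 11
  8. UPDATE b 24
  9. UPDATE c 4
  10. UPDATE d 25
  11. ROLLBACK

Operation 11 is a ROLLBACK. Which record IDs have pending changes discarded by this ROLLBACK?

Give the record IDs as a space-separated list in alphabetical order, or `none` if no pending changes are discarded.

Initial committed: {b=17, c=4, d=4}
Op 1: UPDATE b=27 (auto-commit; committed b=27)
Op 2: BEGIN: in_txn=True, pending={}
Op 3: UPDATE b=4 (pending; pending now {b=4})
Op 4: COMMIT: merged ['b'] into committed; committed now {b=4, c=4, d=4}
Op 5: UPDATE c=23 (auto-commit; committed c=23)
Op 6: BEGIN: in_txn=True, pending={}
Op 7: UPDATE b=11 (pending; pending now {b=11})
Op 8: UPDATE b=24 (pending; pending now {b=24})
Op 9: UPDATE c=4 (pending; pending now {b=24, c=4})
Op 10: UPDATE d=25 (pending; pending now {b=24, c=4, d=25})
Op 11: ROLLBACK: discarded pending ['b', 'c', 'd']; in_txn=False
ROLLBACK at op 11 discards: ['b', 'c', 'd']

Answer: b c d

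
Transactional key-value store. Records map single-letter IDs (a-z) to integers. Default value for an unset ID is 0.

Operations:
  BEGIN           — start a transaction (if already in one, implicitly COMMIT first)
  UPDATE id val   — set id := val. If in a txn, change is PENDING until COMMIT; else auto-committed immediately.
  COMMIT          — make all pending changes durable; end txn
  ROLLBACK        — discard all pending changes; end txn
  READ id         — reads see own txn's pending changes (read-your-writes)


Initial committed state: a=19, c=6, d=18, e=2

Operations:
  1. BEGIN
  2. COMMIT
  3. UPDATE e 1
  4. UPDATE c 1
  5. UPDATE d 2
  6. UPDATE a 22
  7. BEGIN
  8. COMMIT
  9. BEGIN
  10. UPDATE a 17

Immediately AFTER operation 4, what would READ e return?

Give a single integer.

Initial committed: {a=19, c=6, d=18, e=2}
Op 1: BEGIN: in_txn=True, pending={}
Op 2: COMMIT: merged [] into committed; committed now {a=19, c=6, d=18, e=2}
Op 3: UPDATE e=1 (auto-commit; committed e=1)
Op 4: UPDATE c=1 (auto-commit; committed c=1)
After op 4: visible(e) = 1 (pending={}, committed={a=19, c=1, d=18, e=1})

Answer: 1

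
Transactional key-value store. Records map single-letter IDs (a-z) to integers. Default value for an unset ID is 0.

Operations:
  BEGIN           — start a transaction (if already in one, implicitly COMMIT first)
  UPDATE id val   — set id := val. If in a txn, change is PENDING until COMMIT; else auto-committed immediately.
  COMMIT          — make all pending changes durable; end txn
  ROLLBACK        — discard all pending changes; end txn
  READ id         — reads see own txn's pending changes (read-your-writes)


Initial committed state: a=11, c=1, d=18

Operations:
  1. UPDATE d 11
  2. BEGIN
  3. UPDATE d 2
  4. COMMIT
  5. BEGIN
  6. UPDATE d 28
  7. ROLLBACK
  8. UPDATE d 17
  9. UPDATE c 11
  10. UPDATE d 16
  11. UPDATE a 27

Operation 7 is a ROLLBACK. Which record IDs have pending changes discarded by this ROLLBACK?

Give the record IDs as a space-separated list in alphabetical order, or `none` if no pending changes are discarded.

Answer: d

Derivation:
Initial committed: {a=11, c=1, d=18}
Op 1: UPDATE d=11 (auto-commit; committed d=11)
Op 2: BEGIN: in_txn=True, pending={}
Op 3: UPDATE d=2 (pending; pending now {d=2})
Op 4: COMMIT: merged ['d'] into committed; committed now {a=11, c=1, d=2}
Op 5: BEGIN: in_txn=True, pending={}
Op 6: UPDATE d=28 (pending; pending now {d=28})
Op 7: ROLLBACK: discarded pending ['d']; in_txn=False
Op 8: UPDATE d=17 (auto-commit; committed d=17)
Op 9: UPDATE c=11 (auto-commit; committed c=11)
Op 10: UPDATE d=16 (auto-commit; committed d=16)
Op 11: UPDATE a=27 (auto-commit; committed a=27)
ROLLBACK at op 7 discards: ['d']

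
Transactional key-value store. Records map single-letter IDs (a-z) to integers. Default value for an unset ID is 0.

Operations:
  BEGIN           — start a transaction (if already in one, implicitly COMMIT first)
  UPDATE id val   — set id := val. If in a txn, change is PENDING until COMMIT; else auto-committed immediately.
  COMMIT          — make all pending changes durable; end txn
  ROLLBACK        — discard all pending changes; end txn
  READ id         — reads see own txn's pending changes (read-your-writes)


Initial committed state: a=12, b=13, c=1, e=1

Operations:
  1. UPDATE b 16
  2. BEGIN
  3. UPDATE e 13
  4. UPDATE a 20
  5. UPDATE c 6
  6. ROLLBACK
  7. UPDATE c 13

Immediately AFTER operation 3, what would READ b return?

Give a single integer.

Answer: 16

Derivation:
Initial committed: {a=12, b=13, c=1, e=1}
Op 1: UPDATE b=16 (auto-commit; committed b=16)
Op 2: BEGIN: in_txn=True, pending={}
Op 3: UPDATE e=13 (pending; pending now {e=13})
After op 3: visible(b) = 16 (pending={e=13}, committed={a=12, b=16, c=1, e=1})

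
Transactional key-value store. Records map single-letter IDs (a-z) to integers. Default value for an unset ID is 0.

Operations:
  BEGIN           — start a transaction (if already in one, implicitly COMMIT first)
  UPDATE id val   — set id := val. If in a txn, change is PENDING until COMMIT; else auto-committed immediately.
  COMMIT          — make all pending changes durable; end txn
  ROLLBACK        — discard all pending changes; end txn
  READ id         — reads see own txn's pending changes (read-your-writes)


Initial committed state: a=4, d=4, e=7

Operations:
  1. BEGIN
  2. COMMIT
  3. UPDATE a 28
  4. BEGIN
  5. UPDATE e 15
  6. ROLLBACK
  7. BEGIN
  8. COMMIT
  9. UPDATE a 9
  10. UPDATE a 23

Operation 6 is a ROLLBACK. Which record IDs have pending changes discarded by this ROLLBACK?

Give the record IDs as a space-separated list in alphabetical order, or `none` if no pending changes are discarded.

Answer: e

Derivation:
Initial committed: {a=4, d=4, e=7}
Op 1: BEGIN: in_txn=True, pending={}
Op 2: COMMIT: merged [] into committed; committed now {a=4, d=4, e=7}
Op 3: UPDATE a=28 (auto-commit; committed a=28)
Op 4: BEGIN: in_txn=True, pending={}
Op 5: UPDATE e=15 (pending; pending now {e=15})
Op 6: ROLLBACK: discarded pending ['e']; in_txn=False
Op 7: BEGIN: in_txn=True, pending={}
Op 8: COMMIT: merged [] into committed; committed now {a=28, d=4, e=7}
Op 9: UPDATE a=9 (auto-commit; committed a=9)
Op 10: UPDATE a=23 (auto-commit; committed a=23)
ROLLBACK at op 6 discards: ['e']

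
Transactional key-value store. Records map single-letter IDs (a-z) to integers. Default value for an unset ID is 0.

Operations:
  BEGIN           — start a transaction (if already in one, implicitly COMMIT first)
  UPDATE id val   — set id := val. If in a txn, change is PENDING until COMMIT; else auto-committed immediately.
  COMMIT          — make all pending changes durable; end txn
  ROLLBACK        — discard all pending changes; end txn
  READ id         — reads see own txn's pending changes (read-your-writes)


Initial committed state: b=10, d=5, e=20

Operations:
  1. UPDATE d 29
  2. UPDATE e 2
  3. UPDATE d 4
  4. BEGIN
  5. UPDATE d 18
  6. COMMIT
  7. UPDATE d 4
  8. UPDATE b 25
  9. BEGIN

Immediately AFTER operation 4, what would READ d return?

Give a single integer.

Initial committed: {b=10, d=5, e=20}
Op 1: UPDATE d=29 (auto-commit; committed d=29)
Op 2: UPDATE e=2 (auto-commit; committed e=2)
Op 3: UPDATE d=4 (auto-commit; committed d=4)
Op 4: BEGIN: in_txn=True, pending={}
After op 4: visible(d) = 4 (pending={}, committed={b=10, d=4, e=2})

Answer: 4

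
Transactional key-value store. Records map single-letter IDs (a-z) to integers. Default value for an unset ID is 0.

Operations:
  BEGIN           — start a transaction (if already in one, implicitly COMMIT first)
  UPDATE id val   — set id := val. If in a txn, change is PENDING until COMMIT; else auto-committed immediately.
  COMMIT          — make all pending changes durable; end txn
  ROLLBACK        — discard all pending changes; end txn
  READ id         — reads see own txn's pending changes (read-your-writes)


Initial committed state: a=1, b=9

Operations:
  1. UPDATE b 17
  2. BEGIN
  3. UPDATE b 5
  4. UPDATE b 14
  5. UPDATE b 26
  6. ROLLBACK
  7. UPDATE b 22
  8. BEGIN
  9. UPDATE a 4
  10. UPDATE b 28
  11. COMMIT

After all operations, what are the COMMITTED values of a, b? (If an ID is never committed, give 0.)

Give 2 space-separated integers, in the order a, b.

Answer: 4 28

Derivation:
Initial committed: {a=1, b=9}
Op 1: UPDATE b=17 (auto-commit; committed b=17)
Op 2: BEGIN: in_txn=True, pending={}
Op 3: UPDATE b=5 (pending; pending now {b=5})
Op 4: UPDATE b=14 (pending; pending now {b=14})
Op 5: UPDATE b=26 (pending; pending now {b=26})
Op 6: ROLLBACK: discarded pending ['b']; in_txn=False
Op 7: UPDATE b=22 (auto-commit; committed b=22)
Op 8: BEGIN: in_txn=True, pending={}
Op 9: UPDATE a=4 (pending; pending now {a=4})
Op 10: UPDATE b=28 (pending; pending now {a=4, b=28})
Op 11: COMMIT: merged ['a', 'b'] into committed; committed now {a=4, b=28}
Final committed: {a=4, b=28}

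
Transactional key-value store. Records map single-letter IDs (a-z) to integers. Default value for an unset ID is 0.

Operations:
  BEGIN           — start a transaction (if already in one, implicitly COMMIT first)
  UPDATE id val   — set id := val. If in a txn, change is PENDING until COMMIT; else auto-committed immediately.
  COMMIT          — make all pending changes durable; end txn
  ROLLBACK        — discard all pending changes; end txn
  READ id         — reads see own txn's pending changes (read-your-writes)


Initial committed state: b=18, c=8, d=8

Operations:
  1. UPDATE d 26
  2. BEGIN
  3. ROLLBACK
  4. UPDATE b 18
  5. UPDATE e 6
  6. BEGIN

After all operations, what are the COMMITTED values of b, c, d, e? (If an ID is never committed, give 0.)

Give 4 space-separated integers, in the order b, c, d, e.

Answer: 18 8 26 6

Derivation:
Initial committed: {b=18, c=8, d=8}
Op 1: UPDATE d=26 (auto-commit; committed d=26)
Op 2: BEGIN: in_txn=True, pending={}
Op 3: ROLLBACK: discarded pending []; in_txn=False
Op 4: UPDATE b=18 (auto-commit; committed b=18)
Op 5: UPDATE e=6 (auto-commit; committed e=6)
Op 6: BEGIN: in_txn=True, pending={}
Final committed: {b=18, c=8, d=26, e=6}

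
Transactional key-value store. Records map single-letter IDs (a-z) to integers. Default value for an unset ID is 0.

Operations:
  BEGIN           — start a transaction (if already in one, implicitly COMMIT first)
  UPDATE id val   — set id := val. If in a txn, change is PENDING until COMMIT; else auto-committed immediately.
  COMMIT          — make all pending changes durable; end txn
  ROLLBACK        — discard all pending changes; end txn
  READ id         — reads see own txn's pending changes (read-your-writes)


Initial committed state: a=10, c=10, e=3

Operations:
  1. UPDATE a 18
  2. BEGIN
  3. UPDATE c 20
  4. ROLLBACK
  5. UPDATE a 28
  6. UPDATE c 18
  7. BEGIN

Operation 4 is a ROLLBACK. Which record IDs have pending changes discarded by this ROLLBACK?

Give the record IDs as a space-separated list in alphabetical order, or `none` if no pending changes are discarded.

Answer: c

Derivation:
Initial committed: {a=10, c=10, e=3}
Op 1: UPDATE a=18 (auto-commit; committed a=18)
Op 2: BEGIN: in_txn=True, pending={}
Op 3: UPDATE c=20 (pending; pending now {c=20})
Op 4: ROLLBACK: discarded pending ['c']; in_txn=False
Op 5: UPDATE a=28 (auto-commit; committed a=28)
Op 6: UPDATE c=18 (auto-commit; committed c=18)
Op 7: BEGIN: in_txn=True, pending={}
ROLLBACK at op 4 discards: ['c']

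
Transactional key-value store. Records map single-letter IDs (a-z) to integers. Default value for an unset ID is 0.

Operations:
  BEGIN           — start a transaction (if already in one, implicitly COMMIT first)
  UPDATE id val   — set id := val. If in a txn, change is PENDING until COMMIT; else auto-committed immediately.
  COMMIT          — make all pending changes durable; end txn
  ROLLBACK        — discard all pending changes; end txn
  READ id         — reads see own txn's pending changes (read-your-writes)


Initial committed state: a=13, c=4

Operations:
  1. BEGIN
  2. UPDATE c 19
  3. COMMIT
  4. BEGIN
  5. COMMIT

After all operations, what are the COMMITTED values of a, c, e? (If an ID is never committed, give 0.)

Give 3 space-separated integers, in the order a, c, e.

Initial committed: {a=13, c=4}
Op 1: BEGIN: in_txn=True, pending={}
Op 2: UPDATE c=19 (pending; pending now {c=19})
Op 3: COMMIT: merged ['c'] into committed; committed now {a=13, c=19}
Op 4: BEGIN: in_txn=True, pending={}
Op 5: COMMIT: merged [] into committed; committed now {a=13, c=19}
Final committed: {a=13, c=19}

Answer: 13 19 0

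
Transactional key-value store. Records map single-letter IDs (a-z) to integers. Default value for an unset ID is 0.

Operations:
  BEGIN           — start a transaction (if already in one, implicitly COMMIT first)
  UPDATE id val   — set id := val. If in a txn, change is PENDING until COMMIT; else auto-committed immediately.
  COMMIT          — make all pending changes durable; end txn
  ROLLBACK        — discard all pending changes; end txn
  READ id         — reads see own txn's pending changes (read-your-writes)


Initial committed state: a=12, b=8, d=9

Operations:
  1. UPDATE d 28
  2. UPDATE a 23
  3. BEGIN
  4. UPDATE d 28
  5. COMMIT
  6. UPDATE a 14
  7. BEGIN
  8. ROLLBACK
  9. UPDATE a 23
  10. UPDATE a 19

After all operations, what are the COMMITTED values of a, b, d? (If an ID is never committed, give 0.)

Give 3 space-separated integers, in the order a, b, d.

Initial committed: {a=12, b=8, d=9}
Op 1: UPDATE d=28 (auto-commit; committed d=28)
Op 2: UPDATE a=23 (auto-commit; committed a=23)
Op 3: BEGIN: in_txn=True, pending={}
Op 4: UPDATE d=28 (pending; pending now {d=28})
Op 5: COMMIT: merged ['d'] into committed; committed now {a=23, b=8, d=28}
Op 6: UPDATE a=14 (auto-commit; committed a=14)
Op 7: BEGIN: in_txn=True, pending={}
Op 8: ROLLBACK: discarded pending []; in_txn=False
Op 9: UPDATE a=23 (auto-commit; committed a=23)
Op 10: UPDATE a=19 (auto-commit; committed a=19)
Final committed: {a=19, b=8, d=28}

Answer: 19 8 28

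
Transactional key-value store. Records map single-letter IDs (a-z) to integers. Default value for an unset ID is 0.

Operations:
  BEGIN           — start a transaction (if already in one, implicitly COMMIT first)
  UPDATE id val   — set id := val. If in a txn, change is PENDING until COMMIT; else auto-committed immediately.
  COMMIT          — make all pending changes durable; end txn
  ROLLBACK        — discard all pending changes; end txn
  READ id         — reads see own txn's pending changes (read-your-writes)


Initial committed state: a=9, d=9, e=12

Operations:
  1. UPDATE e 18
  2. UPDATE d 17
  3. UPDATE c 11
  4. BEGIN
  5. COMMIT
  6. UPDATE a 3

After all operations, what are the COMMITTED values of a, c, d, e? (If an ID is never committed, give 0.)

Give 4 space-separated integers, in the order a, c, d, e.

Answer: 3 11 17 18

Derivation:
Initial committed: {a=9, d=9, e=12}
Op 1: UPDATE e=18 (auto-commit; committed e=18)
Op 2: UPDATE d=17 (auto-commit; committed d=17)
Op 3: UPDATE c=11 (auto-commit; committed c=11)
Op 4: BEGIN: in_txn=True, pending={}
Op 5: COMMIT: merged [] into committed; committed now {a=9, c=11, d=17, e=18}
Op 6: UPDATE a=3 (auto-commit; committed a=3)
Final committed: {a=3, c=11, d=17, e=18}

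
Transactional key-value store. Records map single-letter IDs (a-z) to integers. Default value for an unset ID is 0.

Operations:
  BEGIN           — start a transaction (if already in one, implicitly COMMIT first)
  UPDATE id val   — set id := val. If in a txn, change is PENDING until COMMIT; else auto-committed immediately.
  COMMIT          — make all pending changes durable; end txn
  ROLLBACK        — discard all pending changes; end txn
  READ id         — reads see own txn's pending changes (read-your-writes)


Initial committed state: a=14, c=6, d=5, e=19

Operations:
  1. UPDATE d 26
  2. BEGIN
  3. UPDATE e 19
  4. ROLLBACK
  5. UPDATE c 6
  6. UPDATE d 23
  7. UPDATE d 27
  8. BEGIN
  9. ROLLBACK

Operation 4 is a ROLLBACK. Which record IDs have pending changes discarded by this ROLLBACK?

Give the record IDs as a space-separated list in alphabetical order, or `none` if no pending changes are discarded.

Answer: e

Derivation:
Initial committed: {a=14, c=6, d=5, e=19}
Op 1: UPDATE d=26 (auto-commit; committed d=26)
Op 2: BEGIN: in_txn=True, pending={}
Op 3: UPDATE e=19 (pending; pending now {e=19})
Op 4: ROLLBACK: discarded pending ['e']; in_txn=False
Op 5: UPDATE c=6 (auto-commit; committed c=6)
Op 6: UPDATE d=23 (auto-commit; committed d=23)
Op 7: UPDATE d=27 (auto-commit; committed d=27)
Op 8: BEGIN: in_txn=True, pending={}
Op 9: ROLLBACK: discarded pending []; in_txn=False
ROLLBACK at op 4 discards: ['e']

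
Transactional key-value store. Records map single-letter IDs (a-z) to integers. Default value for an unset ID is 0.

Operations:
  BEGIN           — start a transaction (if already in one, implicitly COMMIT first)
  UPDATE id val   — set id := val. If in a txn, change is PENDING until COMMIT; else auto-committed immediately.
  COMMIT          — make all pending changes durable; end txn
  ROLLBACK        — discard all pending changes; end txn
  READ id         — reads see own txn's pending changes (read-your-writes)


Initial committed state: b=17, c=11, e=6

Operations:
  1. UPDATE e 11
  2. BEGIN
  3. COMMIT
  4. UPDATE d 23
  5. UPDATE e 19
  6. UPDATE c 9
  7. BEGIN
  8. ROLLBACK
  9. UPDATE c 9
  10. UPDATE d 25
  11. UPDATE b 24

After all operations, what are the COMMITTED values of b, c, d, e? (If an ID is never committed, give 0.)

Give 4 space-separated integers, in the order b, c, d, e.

Answer: 24 9 25 19

Derivation:
Initial committed: {b=17, c=11, e=6}
Op 1: UPDATE e=11 (auto-commit; committed e=11)
Op 2: BEGIN: in_txn=True, pending={}
Op 3: COMMIT: merged [] into committed; committed now {b=17, c=11, e=11}
Op 4: UPDATE d=23 (auto-commit; committed d=23)
Op 5: UPDATE e=19 (auto-commit; committed e=19)
Op 6: UPDATE c=9 (auto-commit; committed c=9)
Op 7: BEGIN: in_txn=True, pending={}
Op 8: ROLLBACK: discarded pending []; in_txn=False
Op 9: UPDATE c=9 (auto-commit; committed c=9)
Op 10: UPDATE d=25 (auto-commit; committed d=25)
Op 11: UPDATE b=24 (auto-commit; committed b=24)
Final committed: {b=24, c=9, d=25, e=19}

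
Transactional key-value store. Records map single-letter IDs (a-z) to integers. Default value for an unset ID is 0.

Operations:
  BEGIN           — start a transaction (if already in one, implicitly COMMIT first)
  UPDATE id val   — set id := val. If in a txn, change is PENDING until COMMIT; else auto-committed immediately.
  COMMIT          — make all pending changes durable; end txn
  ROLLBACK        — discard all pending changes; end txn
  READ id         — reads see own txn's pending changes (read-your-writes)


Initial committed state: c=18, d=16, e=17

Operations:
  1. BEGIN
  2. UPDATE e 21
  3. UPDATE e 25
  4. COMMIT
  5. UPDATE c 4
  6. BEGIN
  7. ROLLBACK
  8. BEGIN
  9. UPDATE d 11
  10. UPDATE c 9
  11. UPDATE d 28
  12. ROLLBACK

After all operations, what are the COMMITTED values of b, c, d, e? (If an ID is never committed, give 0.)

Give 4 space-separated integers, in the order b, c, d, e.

Initial committed: {c=18, d=16, e=17}
Op 1: BEGIN: in_txn=True, pending={}
Op 2: UPDATE e=21 (pending; pending now {e=21})
Op 3: UPDATE e=25 (pending; pending now {e=25})
Op 4: COMMIT: merged ['e'] into committed; committed now {c=18, d=16, e=25}
Op 5: UPDATE c=4 (auto-commit; committed c=4)
Op 6: BEGIN: in_txn=True, pending={}
Op 7: ROLLBACK: discarded pending []; in_txn=False
Op 8: BEGIN: in_txn=True, pending={}
Op 9: UPDATE d=11 (pending; pending now {d=11})
Op 10: UPDATE c=9 (pending; pending now {c=9, d=11})
Op 11: UPDATE d=28 (pending; pending now {c=9, d=28})
Op 12: ROLLBACK: discarded pending ['c', 'd']; in_txn=False
Final committed: {c=4, d=16, e=25}

Answer: 0 4 16 25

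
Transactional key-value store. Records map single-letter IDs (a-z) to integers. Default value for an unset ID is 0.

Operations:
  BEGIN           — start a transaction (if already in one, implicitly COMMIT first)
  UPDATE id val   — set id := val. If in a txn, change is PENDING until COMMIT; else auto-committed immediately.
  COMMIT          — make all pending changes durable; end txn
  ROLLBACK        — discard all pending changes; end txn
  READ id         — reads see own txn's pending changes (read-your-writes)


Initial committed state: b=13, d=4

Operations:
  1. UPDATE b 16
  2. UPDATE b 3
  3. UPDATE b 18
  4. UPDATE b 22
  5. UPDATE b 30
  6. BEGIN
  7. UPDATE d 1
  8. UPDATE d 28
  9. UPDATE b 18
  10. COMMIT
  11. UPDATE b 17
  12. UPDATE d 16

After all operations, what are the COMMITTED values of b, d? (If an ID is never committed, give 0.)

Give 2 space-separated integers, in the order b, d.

Answer: 17 16

Derivation:
Initial committed: {b=13, d=4}
Op 1: UPDATE b=16 (auto-commit; committed b=16)
Op 2: UPDATE b=3 (auto-commit; committed b=3)
Op 3: UPDATE b=18 (auto-commit; committed b=18)
Op 4: UPDATE b=22 (auto-commit; committed b=22)
Op 5: UPDATE b=30 (auto-commit; committed b=30)
Op 6: BEGIN: in_txn=True, pending={}
Op 7: UPDATE d=1 (pending; pending now {d=1})
Op 8: UPDATE d=28 (pending; pending now {d=28})
Op 9: UPDATE b=18 (pending; pending now {b=18, d=28})
Op 10: COMMIT: merged ['b', 'd'] into committed; committed now {b=18, d=28}
Op 11: UPDATE b=17 (auto-commit; committed b=17)
Op 12: UPDATE d=16 (auto-commit; committed d=16)
Final committed: {b=17, d=16}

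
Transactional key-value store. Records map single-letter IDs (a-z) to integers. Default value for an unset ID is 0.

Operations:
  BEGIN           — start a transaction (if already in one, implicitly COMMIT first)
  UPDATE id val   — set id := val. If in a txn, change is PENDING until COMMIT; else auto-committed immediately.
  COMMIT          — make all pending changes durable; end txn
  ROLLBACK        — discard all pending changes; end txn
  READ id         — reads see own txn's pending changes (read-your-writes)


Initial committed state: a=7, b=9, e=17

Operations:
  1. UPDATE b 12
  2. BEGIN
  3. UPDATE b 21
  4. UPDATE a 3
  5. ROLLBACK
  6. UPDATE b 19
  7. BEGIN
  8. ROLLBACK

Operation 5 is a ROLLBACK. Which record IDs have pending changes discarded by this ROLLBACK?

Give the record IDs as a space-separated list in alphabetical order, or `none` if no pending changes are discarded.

Initial committed: {a=7, b=9, e=17}
Op 1: UPDATE b=12 (auto-commit; committed b=12)
Op 2: BEGIN: in_txn=True, pending={}
Op 3: UPDATE b=21 (pending; pending now {b=21})
Op 4: UPDATE a=3 (pending; pending now {a=3, b=21})
Op 5: ROLLBACK: discarded pending ['a', 'b']; in_txn=False
Op 6: UPDATE b=19 (auto-commit; committed b=19)
Op 7: BEGIN: in_txn=True, pending={}
Op 8: ROLLBACK: discarded pending []; in_txn=False
ROLLBACK at op 5 discards: ['a', 'b']

Answer: a b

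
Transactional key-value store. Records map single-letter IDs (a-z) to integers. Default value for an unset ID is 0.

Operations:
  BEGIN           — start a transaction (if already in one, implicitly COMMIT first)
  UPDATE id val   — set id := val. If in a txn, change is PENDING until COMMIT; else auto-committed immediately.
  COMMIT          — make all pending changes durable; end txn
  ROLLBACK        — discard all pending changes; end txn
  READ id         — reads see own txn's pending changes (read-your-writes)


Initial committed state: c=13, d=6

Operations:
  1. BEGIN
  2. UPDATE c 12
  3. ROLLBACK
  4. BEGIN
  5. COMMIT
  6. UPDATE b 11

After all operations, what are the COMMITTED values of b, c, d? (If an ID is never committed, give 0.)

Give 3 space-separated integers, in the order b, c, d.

Initial committed: {c=13, d=6}
Op 1: BEGIN: in_txn=True, pending={}
Op 2: UPDATE c=12 (pending; pending now {c=12})
Op 3: ROLLBACK: discarded pending ['c']; in_txn=False
Op 4: BEGIN: in_txn=True, pending={}
Op 5: COMMIT: merged [] into committed; committed now {c=13, d=6}
Op 6: UPDATE b=11 (auto-commit; committed b=11)
Final committed: {b=11, c=13, d=6}

Answer: 11 13 6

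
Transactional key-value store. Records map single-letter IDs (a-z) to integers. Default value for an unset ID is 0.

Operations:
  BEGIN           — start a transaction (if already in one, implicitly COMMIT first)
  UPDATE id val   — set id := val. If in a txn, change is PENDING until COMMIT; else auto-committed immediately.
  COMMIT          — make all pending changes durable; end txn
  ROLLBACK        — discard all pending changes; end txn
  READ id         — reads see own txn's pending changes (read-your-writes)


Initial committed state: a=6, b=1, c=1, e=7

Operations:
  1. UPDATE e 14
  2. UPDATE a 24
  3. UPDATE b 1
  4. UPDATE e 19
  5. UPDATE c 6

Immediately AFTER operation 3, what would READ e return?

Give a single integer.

Answer: 14

Derivation:
Initial committed: {a=6, b=1, c=1, e=7}
Op 1: UPDATE e=14 (auto-commit; committed e=14)
Op 2: UPDATE a=24 (auto-commit; committed a=24)
Op 3: UPDATE b=1 (auto-commit; committed b=1)
After op 3: visible(e) = 14 (pending={}, committed={a=24, b=1, c=1, e=14})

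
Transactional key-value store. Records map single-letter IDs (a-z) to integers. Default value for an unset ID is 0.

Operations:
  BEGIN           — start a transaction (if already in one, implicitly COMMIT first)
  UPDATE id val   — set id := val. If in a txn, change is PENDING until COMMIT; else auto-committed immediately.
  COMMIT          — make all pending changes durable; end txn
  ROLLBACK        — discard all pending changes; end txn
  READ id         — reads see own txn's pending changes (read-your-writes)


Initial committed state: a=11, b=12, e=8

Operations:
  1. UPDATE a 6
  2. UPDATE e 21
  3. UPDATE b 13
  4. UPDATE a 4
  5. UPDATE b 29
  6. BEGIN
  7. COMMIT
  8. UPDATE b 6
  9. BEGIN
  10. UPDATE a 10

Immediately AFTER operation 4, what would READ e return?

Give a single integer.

Answer: 21

Derivation:
Initial committed: {a=11, b=12, e=8}
Op 1: UPDATE a=6 (auto-commit; committed a=6)
Op 2: UPDATE e=21 (auto-commit; committed e=21)
Op 3: UPDATE b=13 (auto-commit; committed b=13)
Op 4: UPDATE a=4 (auto-commit; committed a=4)
After op 4: visible(e) = 21 (pending={}, committed={a=4, b=13, e=21})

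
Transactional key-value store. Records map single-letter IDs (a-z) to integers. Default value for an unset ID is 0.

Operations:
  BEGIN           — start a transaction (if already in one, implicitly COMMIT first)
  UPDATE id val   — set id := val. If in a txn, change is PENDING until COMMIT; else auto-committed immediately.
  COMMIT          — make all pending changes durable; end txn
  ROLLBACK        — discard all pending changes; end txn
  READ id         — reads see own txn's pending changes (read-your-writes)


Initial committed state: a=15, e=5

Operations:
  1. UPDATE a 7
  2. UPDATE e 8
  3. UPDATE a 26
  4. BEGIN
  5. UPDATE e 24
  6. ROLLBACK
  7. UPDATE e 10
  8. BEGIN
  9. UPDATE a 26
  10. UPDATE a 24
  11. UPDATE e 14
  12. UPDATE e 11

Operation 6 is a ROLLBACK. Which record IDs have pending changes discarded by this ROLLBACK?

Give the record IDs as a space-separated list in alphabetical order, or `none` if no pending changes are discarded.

Answer: e

Derivation:
Initial committed: {a=15, e=5}
Op 1: UPDATE a=7 (auto-commit; committed a=7)
Op 2: UPDATE e=8 (auto-commit; committed e=8)
Op 3: UPDATE a=26 (auto-commit; committed a=26)
Op 4: BEGIN: in_txn=True, pending={}
Op 5: UPDATE e=24 (pending; pending now {e=24})
Op 6: ROLLBACK: discarded pending ['e']; in_txn=False
Op 7: UPDATE e=10 (auto-commit; committed e=10)
Op 8: BEGIN: in_txn=True, pending={}
Op 9: UPDATE a=26 (pending; pending now {a=26})
Op 10: UPDATE a=24 (pending; pending now {a=24})
Op 11: UPDATE e=14 (pending; pending now {a=24, e=14})
Op 12: UPDATE e=11 (pending; pending now {a=24, e=11})
ROLLBACK at op 6 discards: ['e']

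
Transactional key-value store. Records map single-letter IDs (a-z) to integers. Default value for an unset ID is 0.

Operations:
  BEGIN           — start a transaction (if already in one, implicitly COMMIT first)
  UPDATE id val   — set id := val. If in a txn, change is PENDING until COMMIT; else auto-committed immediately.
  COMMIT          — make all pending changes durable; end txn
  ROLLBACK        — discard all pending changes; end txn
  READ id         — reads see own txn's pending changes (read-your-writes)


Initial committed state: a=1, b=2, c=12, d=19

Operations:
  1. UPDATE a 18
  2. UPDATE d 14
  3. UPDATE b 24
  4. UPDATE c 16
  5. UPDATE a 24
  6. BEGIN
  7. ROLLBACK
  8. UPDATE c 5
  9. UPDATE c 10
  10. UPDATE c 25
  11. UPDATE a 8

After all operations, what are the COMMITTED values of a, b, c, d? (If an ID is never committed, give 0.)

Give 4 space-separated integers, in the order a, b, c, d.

Answer: 8 24 25 14

Derivation:
Initial committed: {a=1, b=2, c=12, d=19}
Op 1: UPDATE a=18 (auto-commit; committed a=18)
Op 2: UPDATE d=14 (auto-commit; committed d=14)
Op 3: UPDATE b=24 (auto-commit; committed b=24)
Op 4: UPDATE c=16 (auto-commit; committed c=16)
Op 5: UPDATE a=24 (auto-commit; committed a=24)
Op 6: BEGIN: in_txn=True, pending={}
Op 7: ROLLBACK: discarded pending []; in_txn=False
Op 8: UPDATE c=5 (auto-commit; committed c=5)
Op 9: UPDATE c=10 (auto-commit; committed c=10)
Op 10: UPDATE c=25 (auto-commit; committed c=25)
Op 11: UPDATE a=8 (auto-commit; committed a=8)
Final committed: {a=8, b=24, c=25, d=14}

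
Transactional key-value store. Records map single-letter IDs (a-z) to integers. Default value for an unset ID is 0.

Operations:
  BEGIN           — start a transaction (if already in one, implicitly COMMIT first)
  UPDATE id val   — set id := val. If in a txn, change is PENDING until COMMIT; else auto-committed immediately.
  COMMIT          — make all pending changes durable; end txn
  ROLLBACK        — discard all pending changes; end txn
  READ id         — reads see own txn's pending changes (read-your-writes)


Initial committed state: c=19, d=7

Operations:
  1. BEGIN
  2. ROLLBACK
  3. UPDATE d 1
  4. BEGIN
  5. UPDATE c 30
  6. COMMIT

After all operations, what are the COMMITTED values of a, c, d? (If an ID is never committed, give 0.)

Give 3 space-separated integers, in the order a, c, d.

Answer: 0 30 1

Derivation:
Initial committed: {c=19, d=7}
Op 1: BEGIN: in_txn=True, pending={}
Op 2: ROLLBACK: discarded pending []; in_txn=False
Op 3: UPDATE d=1 (auto-commit; committed d=1)
Op 4: BEGIN: in_txn=True, pending={}
Op 5: UPDATE c=30 (pending; pending now {c=30})
Op 6: COMMIT: merged ['c'] into committed; committed now {c=30, d=1}
Final committed: {c=30, d=1}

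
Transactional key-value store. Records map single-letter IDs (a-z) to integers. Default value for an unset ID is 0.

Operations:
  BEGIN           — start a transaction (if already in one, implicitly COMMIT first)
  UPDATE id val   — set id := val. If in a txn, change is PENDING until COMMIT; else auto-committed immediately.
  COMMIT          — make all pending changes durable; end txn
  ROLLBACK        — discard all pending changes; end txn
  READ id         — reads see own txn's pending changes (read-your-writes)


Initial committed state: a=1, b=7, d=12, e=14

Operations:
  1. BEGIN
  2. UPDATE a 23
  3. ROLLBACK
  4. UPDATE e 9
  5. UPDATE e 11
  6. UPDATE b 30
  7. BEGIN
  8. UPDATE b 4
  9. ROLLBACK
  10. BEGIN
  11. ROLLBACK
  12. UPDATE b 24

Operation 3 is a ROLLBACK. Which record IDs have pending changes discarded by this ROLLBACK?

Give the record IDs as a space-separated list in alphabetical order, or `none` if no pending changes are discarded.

Initial committed: {a=1, b=7, d=12, e=14}
Op 1: BEGIN: in_txn=True, pending={}
Op 2: UPDATE a=23 (pending; pending now {a=23})
Op 3: ROLLBACK: discarded pending ['a']; in_txn=False
Op 4: UPDATE e=9 (auto-commit; committed e=9)
Op 5: UPDATE e=11 (auto-commit; committed e=11)
Op 6: UPDATE b=30 (auto-commit; committed b=30)
Op 7: BEGIN: in_txn=True, pending={}
Op 8: UPDATE b=4 (pending; pending now {b=4})
Op 9: ROLLBACK: discarded pending ['b']; in_txn=False
Op 10: BEGIN: in_txn=True, pending={}
Op 11: ROLLBACK: discarded pending []; in_txn=False
Op 12: UPDATE b=24 (auto-commit; committed b=24)
ROLLBACK at op 3 discards: ['a']

Answer: a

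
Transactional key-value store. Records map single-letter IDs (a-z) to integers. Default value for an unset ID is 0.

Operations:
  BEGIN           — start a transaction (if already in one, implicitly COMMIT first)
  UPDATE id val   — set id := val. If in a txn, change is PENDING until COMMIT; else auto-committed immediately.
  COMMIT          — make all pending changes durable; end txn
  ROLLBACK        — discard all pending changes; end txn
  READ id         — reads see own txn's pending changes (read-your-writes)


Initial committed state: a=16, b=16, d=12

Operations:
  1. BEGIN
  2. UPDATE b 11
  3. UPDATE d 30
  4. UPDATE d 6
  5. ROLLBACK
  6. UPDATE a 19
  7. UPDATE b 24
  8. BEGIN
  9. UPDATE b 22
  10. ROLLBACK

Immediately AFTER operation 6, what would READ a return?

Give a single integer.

Answer: 19

Derivation:
Initial committed: {a=16, b=16, d=12}
Op 1: BEGIN: in_txn=True, pending={}
Op 2: UPDATE b=11 (pending; pending now {b=11})
Op 3: UPDATE d=30 (pending; pending now {b=11, d=30})
Op 4: UPDATE d=6 (pending; pending now {b=11, d=6})
Op 5: ROLLBACK: discarded pending ['b', 'd']; in_txn=False
Op 6: UPDATE a=19 (auto-commit; committed a=19)
After op 6: visible(a) = 19 (pending={}, committed={a=19, b=16, d=12})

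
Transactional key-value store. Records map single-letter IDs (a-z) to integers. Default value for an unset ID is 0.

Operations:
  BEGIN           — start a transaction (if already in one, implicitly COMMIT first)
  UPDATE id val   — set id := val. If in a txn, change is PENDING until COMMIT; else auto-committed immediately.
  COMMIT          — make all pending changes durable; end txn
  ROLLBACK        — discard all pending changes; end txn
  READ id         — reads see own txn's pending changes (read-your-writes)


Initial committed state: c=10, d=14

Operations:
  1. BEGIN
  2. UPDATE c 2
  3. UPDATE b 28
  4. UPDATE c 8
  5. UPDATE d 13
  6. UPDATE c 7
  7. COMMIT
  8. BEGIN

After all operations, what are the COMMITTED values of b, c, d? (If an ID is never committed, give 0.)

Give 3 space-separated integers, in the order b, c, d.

Answer: 28 7 13

Derivation:
Initial committed: {c=10, d=14}
Op 1: BEGIN: in_txn=True, pending={}
Op 2: UPDATE c=2 (pending; pending now {c=2})
Op 3: UPDATE b=28 (pending; pending now {b=28, c=2})
Op 4: UPDATE c=8 (pending; pending now {b=28, c=8})
Op 5: UPDATE d=13 (pending; pending now {b=28, c=8, d=13})
Op 6: UPDATE c=7 (pending; pending now {b=28, c=7, d=13})
Op 7: COMMIT: merged ['b', 'c', 'd'] into committed; committed now {b=28, c=7, d=13}
Op 8: BEGIN: in_txn=True, pending={}
Final committed: {b=28, c=7, d=13}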